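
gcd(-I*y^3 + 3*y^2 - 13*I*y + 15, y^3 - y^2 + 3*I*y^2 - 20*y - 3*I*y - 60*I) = 1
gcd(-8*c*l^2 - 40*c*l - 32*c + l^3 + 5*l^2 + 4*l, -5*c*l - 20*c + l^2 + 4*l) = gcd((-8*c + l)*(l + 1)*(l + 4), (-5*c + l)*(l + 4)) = l + 4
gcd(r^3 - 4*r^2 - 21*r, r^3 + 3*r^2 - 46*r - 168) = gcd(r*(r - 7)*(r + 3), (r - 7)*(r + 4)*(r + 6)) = r - 7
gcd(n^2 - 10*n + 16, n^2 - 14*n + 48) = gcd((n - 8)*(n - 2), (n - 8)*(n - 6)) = n - 8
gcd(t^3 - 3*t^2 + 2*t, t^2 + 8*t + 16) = 1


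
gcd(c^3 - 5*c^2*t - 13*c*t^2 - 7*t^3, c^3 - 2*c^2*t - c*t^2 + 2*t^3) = c + t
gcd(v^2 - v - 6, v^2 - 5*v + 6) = v - 3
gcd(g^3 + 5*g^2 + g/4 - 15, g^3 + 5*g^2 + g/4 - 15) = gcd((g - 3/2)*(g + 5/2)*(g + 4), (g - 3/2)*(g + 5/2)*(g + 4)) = g^3 + 5*g^2 + g/4 - 15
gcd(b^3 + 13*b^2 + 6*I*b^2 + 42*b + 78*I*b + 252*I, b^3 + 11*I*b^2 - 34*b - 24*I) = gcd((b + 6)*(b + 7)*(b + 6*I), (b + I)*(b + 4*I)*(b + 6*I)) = b + 6*I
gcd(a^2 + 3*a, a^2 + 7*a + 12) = a + 3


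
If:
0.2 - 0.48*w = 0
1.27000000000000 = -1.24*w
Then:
No Solution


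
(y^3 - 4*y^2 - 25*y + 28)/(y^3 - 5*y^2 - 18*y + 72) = (y^2 - 8*y + 7)/(y^2 - 9*y + 18)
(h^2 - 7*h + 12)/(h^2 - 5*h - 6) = (-h^2 + 7*h - 12)/(-h^2 + 5*h + 6)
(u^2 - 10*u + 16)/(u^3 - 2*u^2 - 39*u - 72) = (u - 2)/(u^2 + 6*u + 9)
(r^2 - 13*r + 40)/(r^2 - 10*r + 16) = (r - 5)/(r - 2)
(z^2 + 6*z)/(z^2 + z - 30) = z/(z - 5)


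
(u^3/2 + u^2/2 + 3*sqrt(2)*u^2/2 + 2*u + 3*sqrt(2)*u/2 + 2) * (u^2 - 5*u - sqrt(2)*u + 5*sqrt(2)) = u^5/2 - 2*u^4 + sqrt(2)*u^4 - 4*sqrt(2)*u^3 - 7*u^3/2 - 7*sqrt(2)*u^2 + 4*u^2 + 5*u + 8*sqrt(2)*u + 10*sqrt(2)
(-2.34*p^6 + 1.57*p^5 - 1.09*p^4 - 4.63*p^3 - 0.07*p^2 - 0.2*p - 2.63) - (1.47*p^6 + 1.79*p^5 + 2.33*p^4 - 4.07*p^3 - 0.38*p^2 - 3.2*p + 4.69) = -3.81*p^6 - 0.22*p^5 - 3.42*p^4 - 0.56*p^3 + 0.31*p^2 + 3.0*p - 7.32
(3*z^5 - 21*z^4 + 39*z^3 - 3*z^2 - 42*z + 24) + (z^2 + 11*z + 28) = 3*z^5 - 21*z^4 + 39*z^3 - 2*z^2 - 31*z + 52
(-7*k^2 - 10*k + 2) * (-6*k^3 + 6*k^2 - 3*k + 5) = 42*k^5 + 18*k^4 - 51*k^3 + 7*k^2 - 56*k + 10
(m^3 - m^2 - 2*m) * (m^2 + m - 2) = m^5 - 5*m^3 + 4*m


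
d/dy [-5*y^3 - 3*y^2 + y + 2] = -15*y^2 - 6*y + 1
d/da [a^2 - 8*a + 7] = 2*a - 8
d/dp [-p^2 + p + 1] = 1 - 2*p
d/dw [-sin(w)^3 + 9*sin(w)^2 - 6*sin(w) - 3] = 3*(6*sin(w) + cos(w)^2 - 3)*cos(w)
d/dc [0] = 0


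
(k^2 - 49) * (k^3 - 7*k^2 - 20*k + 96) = k^5 - 7*k^4 - 69*k^3 + 439*k^2 + 980*k - 4704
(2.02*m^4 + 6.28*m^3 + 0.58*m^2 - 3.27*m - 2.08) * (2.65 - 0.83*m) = -1.6766*m^5 + 0.1406*m^4 + 16.1606*m^3 + 4.2511*m^2 - 6.9391*m - 5.512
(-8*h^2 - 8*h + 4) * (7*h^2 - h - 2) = -56*h^4 - 48*h^3 + 52*h^2 + 12*h - 8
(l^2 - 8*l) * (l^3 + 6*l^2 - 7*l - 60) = l^5 - 2*l^4 - 55*l^3 - 4*l^2 + 480*l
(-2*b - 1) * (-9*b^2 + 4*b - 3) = 18*b^3 + b^2 + 2*b + 3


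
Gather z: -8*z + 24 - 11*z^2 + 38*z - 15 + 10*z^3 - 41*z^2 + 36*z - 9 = 10*z^3 - 52*z^2 + 66*z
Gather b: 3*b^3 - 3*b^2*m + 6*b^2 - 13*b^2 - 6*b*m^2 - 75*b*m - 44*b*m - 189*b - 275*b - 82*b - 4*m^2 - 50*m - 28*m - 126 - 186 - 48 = 3*b^3 + b^2*(-3*m - 7) + b*(-6*m^2 - 119*m - 546) - 4*m^2 - 78*m - 360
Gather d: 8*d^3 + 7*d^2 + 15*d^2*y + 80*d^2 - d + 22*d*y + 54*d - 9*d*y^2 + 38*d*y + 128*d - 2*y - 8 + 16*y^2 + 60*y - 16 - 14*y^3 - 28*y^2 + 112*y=8*d^3 + d^2*(15*y + 87) + d*(-9*y^2 + 60*y + 181) - 14*y^3 - 12*y^2 + 170*y - 24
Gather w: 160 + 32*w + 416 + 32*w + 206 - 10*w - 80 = 54*w + 702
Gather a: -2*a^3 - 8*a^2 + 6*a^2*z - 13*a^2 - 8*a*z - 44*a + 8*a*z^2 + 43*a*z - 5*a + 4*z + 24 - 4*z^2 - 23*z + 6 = -2*a^3 + a^2*(6*z - 21) + a*(8*z^2 + 35*z - 49) - 4*z^2 - 19*z + 30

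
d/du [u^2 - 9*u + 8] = 2*u - 9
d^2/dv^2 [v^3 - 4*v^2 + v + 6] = 6*v - 8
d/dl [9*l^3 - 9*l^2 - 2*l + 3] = 27*l^2 - 18*l - 2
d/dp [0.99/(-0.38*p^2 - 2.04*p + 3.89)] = (0.7524*p + 2.0196)/(0.38*p^2 + 2.04*p - 3.89)^2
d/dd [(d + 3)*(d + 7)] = 2*d + 10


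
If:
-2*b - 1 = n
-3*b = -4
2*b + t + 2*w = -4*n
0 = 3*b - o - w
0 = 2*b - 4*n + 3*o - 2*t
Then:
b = 4/3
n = -11/3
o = 28/3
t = 68/3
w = -16/3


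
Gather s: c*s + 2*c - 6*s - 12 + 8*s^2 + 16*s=2*c + 8*s^2 + s*(c + 10) - 12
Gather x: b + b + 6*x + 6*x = 2*b + 12*x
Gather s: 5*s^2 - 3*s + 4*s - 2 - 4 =5*s^2 + s - 6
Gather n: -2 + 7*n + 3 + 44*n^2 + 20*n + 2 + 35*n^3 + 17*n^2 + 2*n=35*n^3 + 61*n^2 + 29*n + 3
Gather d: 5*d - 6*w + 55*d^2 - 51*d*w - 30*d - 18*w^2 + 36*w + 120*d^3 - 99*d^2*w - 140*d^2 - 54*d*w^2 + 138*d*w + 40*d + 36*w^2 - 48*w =120*d^3 + d^2*(-99*w - 85) + d*(-54*w^2 + 87*w + 15) + 18*w^2 - 18*w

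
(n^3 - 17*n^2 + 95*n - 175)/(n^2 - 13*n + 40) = (n^2 - 12*n + 35)/(n - 8)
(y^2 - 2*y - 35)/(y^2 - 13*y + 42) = (y + 5)/(y - 6)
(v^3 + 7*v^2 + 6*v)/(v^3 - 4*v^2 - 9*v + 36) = v*(v^2 + 7*v + 6)/(v^3 - 4*v^2 - 9*v + 36)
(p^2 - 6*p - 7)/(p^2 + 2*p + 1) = (p - 7)/(p + 1)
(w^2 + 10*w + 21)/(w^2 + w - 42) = (w + 3)/(w - 6)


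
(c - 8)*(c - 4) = c^2 - 12*c + 32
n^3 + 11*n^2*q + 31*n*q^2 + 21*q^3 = (n + q)*(n + 3*q)*(n + 7*q)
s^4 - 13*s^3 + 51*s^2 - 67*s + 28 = (s - 7)*(s - 4)*(s - 1)^2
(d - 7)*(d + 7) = d^2 - 49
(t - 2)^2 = t^2 - 4*t + 4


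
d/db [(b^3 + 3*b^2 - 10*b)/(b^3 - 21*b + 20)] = (-3*b^2 + 8*b - 8)/(b^4 - 10*b^3 + 33*b^2 - 40*b + 16)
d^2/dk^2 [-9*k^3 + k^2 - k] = 2 - 54*k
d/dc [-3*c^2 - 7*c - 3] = -6*c - 7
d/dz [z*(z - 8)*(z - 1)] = 3*z^2 - 18*z + 8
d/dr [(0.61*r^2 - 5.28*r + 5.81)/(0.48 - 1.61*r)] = (-0.9821*r^2 + 0.585599999999999*r + 6.8197)/(2.5921*r^2 - 1.5456*r + 0.2304)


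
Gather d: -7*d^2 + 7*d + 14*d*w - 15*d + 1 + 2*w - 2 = -7*d^2 + d*(14*w - 8) + 2*w - 1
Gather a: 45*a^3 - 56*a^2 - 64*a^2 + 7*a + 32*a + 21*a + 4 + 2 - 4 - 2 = 45*a^3 - 120*a^2 + 60*a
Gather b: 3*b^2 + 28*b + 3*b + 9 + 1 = 3*b^2 + 31*b + 10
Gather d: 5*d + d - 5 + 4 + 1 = 6*d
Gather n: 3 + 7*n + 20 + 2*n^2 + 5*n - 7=2*n^2 + 12*n + 16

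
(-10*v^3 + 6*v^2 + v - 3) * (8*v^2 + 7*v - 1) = -80*v^5 - 22*v^4 + 60*v^3 - 23*v^2 - 22*v + 3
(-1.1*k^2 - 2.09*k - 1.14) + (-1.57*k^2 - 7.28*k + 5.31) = -2.67*k^2 - 9.37*k + 4.17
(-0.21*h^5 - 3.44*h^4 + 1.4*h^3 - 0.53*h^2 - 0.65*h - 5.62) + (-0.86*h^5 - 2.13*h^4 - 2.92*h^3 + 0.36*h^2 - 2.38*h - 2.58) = -1.07*h^5 - 5.57*h^4 - 1.52*h^3 - 0.17*h^2 - 3.03*h - 8.2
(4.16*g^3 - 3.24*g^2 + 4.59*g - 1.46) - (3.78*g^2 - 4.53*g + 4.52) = 4.16*g^3 - 7.02*g^2 + 9.12*g - 5.98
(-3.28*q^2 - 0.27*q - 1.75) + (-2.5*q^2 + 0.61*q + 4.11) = -5.78*q^2 + 0.34*q + 2.36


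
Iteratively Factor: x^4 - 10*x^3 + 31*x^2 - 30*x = (x)*(x^3 - 10*x^2 + 31*x - 30) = x*(x - 5)*(x^2 - 5*x + 6) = x*(x - 5)*(x - 3)*(x - 2)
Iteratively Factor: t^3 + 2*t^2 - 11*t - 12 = (t - 3)*(t^2 + 5*t + 4) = (t - 3)*(t + 1)*(t + 4)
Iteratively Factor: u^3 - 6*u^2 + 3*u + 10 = (u - 5)*(u^2 - u - 2) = (u - 5)*(u + 1)*(u - 2)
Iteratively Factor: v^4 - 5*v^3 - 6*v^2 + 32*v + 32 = (v + 1)*(v^3 - 6*v^2 + 32) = (v - 4)*(v + 1)*(v^2 - 2*v - 8) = (v - 4)^2*(v + 1)*(v + 2)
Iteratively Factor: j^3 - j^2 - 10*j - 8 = (j - 4)*(j^2 + 3*j + 2) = (j - 4)*(j + 1)*(j + 2)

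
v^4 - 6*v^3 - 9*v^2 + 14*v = v*(v - 7)*(v - 1)*(v + 2)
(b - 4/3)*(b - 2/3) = b^2 - 2*b + 8/9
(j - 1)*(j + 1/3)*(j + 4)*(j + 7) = j^4 + 31*j^3/3 + 61*j^2/3 - 67*j/3 - 28/3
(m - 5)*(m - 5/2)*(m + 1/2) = m^3 - 7*m^2 + 35*m/4 + 25/4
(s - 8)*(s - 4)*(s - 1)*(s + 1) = s^4 - 12*s^3 + 31*s^2 + 12*s - 32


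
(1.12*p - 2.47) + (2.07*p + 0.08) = 3.19*p - 2.39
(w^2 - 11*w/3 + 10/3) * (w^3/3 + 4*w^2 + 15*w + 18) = w^5/3 + 25*w^4/9 + 13*w^3/9 - 71*w^2/3 - 16*w + 60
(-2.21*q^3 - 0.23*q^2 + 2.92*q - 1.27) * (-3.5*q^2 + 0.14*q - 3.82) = 7.735*q^5 + 0.4956*q^4 - 1.81*q^3 + 5.7324*q^2 - 11.3322*q + 4.8514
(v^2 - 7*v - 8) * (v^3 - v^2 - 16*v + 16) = v^5 - 8*v^4 - 17*v^3 + 136*v^2 + 16*v - 128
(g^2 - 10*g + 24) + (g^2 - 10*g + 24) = 2*g^2 - 20*g + 48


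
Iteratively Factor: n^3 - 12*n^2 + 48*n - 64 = (n - 4)*(n^2 - 8*n + 16) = (n - 4)^2*(n - 4)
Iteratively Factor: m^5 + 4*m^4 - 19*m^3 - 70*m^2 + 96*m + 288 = (m + 4)*(m^4 - 19*m^2 + 6*m + 72) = (m + 4)^2*(m^3 - 4*m^2 - 3*m + 18) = (m - 3)*(m + 4)^2*(m^2 - m - 6) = (m - 3)*(m + 2)*(m + 4)^2*(m - 3)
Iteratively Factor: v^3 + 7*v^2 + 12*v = (v + 4)*(v^2 + 3*v) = v*(v + 4)*(v + 3)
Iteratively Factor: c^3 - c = (c)*(c^2 - 1) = c*(c + 1)*(c - 1)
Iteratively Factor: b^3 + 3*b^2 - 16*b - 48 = (b - 4)*(b^2 + 7*b + 12) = (b - 4)*(b + 4)*(b + 3)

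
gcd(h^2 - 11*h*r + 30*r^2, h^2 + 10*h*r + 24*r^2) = 1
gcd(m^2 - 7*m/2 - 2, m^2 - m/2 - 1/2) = m + 1/2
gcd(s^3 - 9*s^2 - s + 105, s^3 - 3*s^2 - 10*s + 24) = s + 3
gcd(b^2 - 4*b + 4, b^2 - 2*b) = b - 2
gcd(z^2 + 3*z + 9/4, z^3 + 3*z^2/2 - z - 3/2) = z + 3/2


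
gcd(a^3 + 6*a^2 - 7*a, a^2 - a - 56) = a + 7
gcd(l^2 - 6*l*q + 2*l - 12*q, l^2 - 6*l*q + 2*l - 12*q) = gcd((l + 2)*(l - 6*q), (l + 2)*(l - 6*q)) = -l^2 + 6*l*q - 2*l + 12*q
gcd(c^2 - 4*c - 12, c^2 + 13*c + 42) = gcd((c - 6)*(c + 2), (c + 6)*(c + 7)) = 1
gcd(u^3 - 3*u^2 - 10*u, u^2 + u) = u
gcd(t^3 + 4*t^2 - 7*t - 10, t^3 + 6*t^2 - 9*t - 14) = t^2 - t - 2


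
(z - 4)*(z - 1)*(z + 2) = z^3 - 3*z^2 - 6*z + 8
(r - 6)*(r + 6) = r^2 - 36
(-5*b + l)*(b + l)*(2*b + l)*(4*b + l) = -40*b^4 - 62*b^3*l - 21*b^2*l^2 + 2*b*l^3 + l^4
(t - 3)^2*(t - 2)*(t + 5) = t^4 - 3*t^3 - 19*t^2 + 87*t - 90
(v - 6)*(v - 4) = v^2 - 10*v + 24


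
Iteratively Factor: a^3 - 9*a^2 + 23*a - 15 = (a - 1)*(a^2 - 8*a + 15) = (a - 5)*(a - 1)*(a - 3)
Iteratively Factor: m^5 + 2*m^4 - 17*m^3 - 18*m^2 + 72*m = (m - 3)*(m^4 + 5*m^3 - 2*m^2 - 24*m) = m*(m - 3)*(m^3 + 5*m^2 - 2*m - 24) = m*(m - 3)*(m - 2)*(m^2 + 7*m + 12) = m*(m - 3)*(m - 2)*(m + 4)*(m + 3)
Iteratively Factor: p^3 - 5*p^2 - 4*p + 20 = (p - 5)*(p^2 - 4) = (p - 5)*(p - 2)*(p + 2)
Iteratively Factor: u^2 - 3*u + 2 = (u - 2)*(u - 1)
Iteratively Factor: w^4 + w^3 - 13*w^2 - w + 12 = (w - 1)*(w^3 + 2*w^2 - 11*w - 12) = (w - 3)*(w - 1)*(w^2 + 5*w + 4) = (w - 3)*(w - 1)*(w + 1)*(w + 4)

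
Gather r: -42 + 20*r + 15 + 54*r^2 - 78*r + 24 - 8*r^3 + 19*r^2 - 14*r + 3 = -8*r^3 + 73*r^2 - 72*r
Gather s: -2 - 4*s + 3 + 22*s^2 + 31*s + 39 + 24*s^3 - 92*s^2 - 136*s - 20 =24*s^3 - 70*s^2 - 109*s + 20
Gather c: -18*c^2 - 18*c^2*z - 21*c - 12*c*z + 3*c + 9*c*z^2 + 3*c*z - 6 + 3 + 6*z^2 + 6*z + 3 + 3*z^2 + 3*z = c^2*(-18*z - 18) + c*(9*z^2 - 9*z - 18) + 9*z^2 + 9*z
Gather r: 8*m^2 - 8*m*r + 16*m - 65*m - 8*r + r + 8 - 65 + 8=8*m^2 - 49*m + r*(-8*m - 7) - 49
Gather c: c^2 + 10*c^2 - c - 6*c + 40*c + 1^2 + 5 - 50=11*c^2 + 33*c - 44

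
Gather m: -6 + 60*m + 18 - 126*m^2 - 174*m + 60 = -126*m^2 - 114*m + 72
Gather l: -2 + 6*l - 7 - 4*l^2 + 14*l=-4*l^2 + 20*l - 9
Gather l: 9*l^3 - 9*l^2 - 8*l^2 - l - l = 9*l^3 - 17*l^2 - 2*l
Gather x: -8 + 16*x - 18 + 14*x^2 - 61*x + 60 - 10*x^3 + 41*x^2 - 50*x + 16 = -10*x^3 + 55*x^2 - 95*x + 50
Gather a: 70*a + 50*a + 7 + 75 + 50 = 120*a + 132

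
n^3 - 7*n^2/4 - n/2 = n*(n - 2)*(n + 1/4)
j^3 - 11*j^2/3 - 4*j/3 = j*(j - 4)*(j + 1/3)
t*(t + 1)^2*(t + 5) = t^4 + 7*t^3 + 11*t^2 + 5*t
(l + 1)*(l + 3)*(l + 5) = l^3 + 9*l^2 + 23*l + 15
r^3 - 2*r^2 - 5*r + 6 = (r - 3)*(r - 1)*(r + 2)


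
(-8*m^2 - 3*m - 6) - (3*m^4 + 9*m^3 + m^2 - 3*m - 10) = -3*m^4 - 9*m^3 - 9*m^2 + 4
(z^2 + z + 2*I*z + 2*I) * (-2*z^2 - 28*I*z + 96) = -2*z^4 - 2*z^3 - 32*I*z^3 + 152*z^2 - 32*I*z^2 + 152*z + 192*I*z + 192*I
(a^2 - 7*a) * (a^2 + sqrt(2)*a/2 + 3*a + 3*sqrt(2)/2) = a^4 - 4*a^3 + sqrt(2)*a^3/2 - 21*a^2 - 2*sqrt(2)*a^2 - 21*sqrt(2)*a/2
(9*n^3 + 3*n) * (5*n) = 45*n^4 + 15*n^2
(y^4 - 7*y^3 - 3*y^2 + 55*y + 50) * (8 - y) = -y^5 + 15*y^4 - 53*y^3 - 79*y^2 + 390*y + 400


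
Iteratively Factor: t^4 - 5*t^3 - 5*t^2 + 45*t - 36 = (t - 1)*(t^3 - 4*t^2 - 9*t + 36) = (t - 1)*(t + 3)*(t^2 - 7*t + 12) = (t - 3)*(t - 1)*(t + 3)*(t - 4)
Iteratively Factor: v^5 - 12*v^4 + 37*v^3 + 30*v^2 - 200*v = (v - 5)*(v^4 - 7*v^3 + 2*v^2 + 40*v) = (v - 5)^2*(v^3 - 2*v^2 - 8*v) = (v - 5)^2*(v + 2)*(v^2 - 4*v) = v*(v - 5)^2*(v + 2)*(v - 4)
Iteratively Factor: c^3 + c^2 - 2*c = (c - 1)*(c^2 + 2*c) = c*(c - 1)*(c + 2)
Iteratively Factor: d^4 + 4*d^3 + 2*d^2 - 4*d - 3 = (d + 1)*(d^3 + 3*d^2 - d - 3) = (d - 1)*(d + 1)*(d^2 + 4*d + 3) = (d - 1)*(d + 1)*(d + 3)*(d + 1)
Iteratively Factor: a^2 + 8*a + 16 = (a + 4)*(a + 4)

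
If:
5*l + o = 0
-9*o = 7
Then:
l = 7/45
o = -7/9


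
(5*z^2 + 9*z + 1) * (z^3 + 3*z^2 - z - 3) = 5*z^5 + 24*z^4 + 23*z^3 - 21*z^2 - 28*z - 3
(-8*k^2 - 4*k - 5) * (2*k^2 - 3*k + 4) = -16*k^4 + 16*k^3 - 30*k^2 - k - 20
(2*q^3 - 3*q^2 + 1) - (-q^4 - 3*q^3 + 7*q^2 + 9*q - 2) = q^4 + 5*q^3 - 10*q^2 - 9*q + 3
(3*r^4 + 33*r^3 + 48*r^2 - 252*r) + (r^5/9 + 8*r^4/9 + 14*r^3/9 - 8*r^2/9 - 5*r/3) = r^5/9 + 35*r^4/9 + 311*r^3/9 + 424*r^2/9 - 761*r/3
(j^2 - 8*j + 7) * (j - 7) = j^3 - 15*j^2 + 63*j - 49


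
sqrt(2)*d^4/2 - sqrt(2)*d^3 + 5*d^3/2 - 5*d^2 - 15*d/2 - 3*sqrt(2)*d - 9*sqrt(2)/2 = (d - 3)*(d + sqrt(2))*(d + 3*sqrt(2)/2)*(sqrt(2)*d/2 + sqrt(2)/2)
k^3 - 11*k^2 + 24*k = k*(k - 8)*(k - 3)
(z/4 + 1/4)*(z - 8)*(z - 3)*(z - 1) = z^4/4 - 11*z^3/4 + 23*z^2/4 + 11*z/4 - 6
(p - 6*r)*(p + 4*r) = p^2 - 2*p*r - 24*r^2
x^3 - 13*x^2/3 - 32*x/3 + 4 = (x - 6)*(x - 1/3)*(x + 2)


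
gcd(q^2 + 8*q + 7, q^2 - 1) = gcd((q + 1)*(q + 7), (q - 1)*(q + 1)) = q + 1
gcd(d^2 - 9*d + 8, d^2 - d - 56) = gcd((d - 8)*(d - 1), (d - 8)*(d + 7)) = d - 8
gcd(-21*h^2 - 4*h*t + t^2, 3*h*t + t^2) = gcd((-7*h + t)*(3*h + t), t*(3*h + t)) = 3*h + t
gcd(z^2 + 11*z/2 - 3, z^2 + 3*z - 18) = z + 6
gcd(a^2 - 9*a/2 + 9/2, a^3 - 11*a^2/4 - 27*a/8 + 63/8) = a^2 - 9*a/2 + 9/2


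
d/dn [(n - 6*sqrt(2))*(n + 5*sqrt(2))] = 2*n - sqrt(2)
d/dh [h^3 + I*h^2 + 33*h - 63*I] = 3*h^2 + 2*I*h + 33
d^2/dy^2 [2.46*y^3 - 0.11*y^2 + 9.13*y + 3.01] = 14.76*y - 0.22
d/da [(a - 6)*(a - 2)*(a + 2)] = 3*a^2 - 12*a - 4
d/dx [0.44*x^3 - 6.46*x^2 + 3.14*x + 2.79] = 1.32*x^2 - 12.92*x + 3.14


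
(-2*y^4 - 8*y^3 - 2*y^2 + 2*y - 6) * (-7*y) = 14*y^5 + 56*y^4 + 14*y^3 - 14*y^2 + 42*y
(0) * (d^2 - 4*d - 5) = 0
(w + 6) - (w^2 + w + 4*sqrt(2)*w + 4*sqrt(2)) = -w^2 - 4*sqrt(2)*w - 4*sqrt(2) + 6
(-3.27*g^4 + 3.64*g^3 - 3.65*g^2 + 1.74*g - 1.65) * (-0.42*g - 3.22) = 1.3734*g^5 + 9.0006*g^4 - 10.1878*g^3 + 11.0222*g^2 - 4.9098*g + 5.313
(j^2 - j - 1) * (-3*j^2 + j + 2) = -3*j^4 + 4*j^3 + 4*j^2 - 3*j - 2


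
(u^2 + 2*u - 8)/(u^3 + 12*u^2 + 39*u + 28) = (u - 2)/(u^2 + 8*u + 7)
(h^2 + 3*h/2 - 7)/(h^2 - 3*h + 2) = (h + 7/2)/(h - 1)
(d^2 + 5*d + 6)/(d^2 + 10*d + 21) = (d + 2)/(d + 7)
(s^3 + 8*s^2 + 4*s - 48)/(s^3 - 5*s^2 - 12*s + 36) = (s^2 + 10*s + 24)/(s^2 - 3*s - 18)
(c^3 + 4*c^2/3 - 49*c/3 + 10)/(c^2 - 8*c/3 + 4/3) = (c^2 + 2*c - 15)/(c - 2)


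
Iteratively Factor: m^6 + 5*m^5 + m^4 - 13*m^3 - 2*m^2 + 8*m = (m + 2)*(m^5 + 3*m^4 - 5*m^3 - 3*m^2 + 4*m) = m*(m + 2)*(m^4 + 3*m^3 - 5*m^2 - 3*m + 4) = m*(m + 2)*(m + 4)*(m^3 - m^2 - m + 1) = m*(m - 1)*(m + 2)*(m + 4)*(m^2 - 1) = m*(m - 1)*(m + 1)*(m + 2)*(m + 4)*(m - 1)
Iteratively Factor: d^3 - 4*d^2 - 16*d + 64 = (d - 4)*(d^2 - 16) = (d - 4)^2*(d + 4)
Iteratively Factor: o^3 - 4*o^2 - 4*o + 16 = (o + 2)*(o^2 - 6*o + 8) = (o - 2)*(o + 2)*(o - 4)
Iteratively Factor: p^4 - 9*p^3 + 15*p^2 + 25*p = (p)*(p^3 - 9*p^2 + 15*p + 25) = p*(p - 5)*(p^2 - 4*p - 5) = p*(p - 5)*(p + 1)*(p - 5)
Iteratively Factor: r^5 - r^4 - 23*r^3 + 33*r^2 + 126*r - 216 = (r + 4)*(r^4 - 5*r^3 - 3*r^2 + 45*r - 54) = (r + 3)*(r + 4)*(r^3 - 8*r^2 + 21*r - 18) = (r - 2)*(r + 3)*(r + 4)*(r^2 - 6*r + 9) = (r - 3)*(r - 2)*(r + 3)*(r + 4)*(r - 3)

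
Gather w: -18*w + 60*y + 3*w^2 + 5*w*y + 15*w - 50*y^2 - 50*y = 3*w^2 + w*(5*y - 3) - 50*y^2 + 10*y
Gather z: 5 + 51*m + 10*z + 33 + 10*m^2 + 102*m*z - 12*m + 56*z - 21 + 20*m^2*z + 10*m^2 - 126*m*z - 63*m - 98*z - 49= 20*m^2 - 24*m + z*(20*m^2 - 24*m - 32) - 32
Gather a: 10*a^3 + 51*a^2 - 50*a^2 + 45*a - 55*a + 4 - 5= 10*a^3 + a^2 - 10*a - 1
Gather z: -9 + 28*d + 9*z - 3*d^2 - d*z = -3*d^2 + 28*d + z*(9 - d) - 9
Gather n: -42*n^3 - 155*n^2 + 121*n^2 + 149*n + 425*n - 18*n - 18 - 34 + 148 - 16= -42*n^3 - 34*n^2 + 556*n + 80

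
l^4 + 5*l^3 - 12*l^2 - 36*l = l*(l - 3)*(l + 2)*(l + 6)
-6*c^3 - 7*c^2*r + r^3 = (-3*c + r)*(c + r)*(2*c + r)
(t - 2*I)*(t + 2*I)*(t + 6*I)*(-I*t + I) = -I*t^4 + 6*t^3 + I*t^3 - 6*t^2 - 4*I*t^2 + 24*t + 4*I*t - 24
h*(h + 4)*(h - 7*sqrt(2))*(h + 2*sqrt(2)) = h^4 - 5*sqrt(2)*h^3 + 4*h^3 - 20*sqrt(2)*h^2 - 28*h^2 - 112*h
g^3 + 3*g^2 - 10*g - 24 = (g - 3)*(g + 2)*(g + 4)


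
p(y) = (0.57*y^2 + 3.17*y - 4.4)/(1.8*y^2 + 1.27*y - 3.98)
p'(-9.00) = -0.03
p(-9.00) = 0.10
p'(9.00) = -0.01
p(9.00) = 0.46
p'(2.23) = -0.11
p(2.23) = 0.71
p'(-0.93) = -1.68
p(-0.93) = 1.90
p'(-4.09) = -0.31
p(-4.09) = -0.37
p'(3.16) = -0.06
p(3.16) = 0.63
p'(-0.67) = -1.04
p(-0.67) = 1.56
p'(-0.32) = -0.63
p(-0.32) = 1.27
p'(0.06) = -0.42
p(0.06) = 1.08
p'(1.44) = -0.43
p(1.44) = 0.85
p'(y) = (-3.6*y - 1.27)*(0.57*y^2 + 3.17*y - 4.4)/(1.8*y^2 + 1.27*y - 3.98)^2 + (1.14*y + 3.17)/(1.8*y^2 + 1.27*y - 3.98)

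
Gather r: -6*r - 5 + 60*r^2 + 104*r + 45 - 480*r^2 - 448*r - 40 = -420*r^2 - 350*r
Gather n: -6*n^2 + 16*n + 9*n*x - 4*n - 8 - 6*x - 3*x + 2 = -6*n^2 + n*(9*x + 12) - 9*x - 6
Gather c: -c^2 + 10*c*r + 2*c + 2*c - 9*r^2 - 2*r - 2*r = -c^2 + c*(10*r + 4) - 9*r^2 - 4*r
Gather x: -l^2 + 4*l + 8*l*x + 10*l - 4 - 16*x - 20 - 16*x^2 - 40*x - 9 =-l^2 + 14*l - 16*x^2 + x*(8*l - 56) - 33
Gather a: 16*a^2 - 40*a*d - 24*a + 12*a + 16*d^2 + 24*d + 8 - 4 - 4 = 16*a^2 + a*(-40*d - 12) + 16*d^2 + 24*d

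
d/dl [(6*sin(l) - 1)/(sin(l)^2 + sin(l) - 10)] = (-6*sin(l)^2 + 2*sin(l) - 59)*cos(l)/(sin(l)^2 + sin(l) - 10)^2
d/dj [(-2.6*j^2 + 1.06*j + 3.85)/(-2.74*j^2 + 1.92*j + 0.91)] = (-2.0876*j^2 + 16.366*j - 6.4274)/(7.5076*j^4 - 10.5216*j^3 - 1.3004*j^2 + 3.4944*j + 0.8281)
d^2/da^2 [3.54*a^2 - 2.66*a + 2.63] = 7.08000000000000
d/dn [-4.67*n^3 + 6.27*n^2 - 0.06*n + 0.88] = -14.01*n^2 + 12.54*n - 0.06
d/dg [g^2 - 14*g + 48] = 2*g - 14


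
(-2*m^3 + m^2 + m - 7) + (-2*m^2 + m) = -2*m^3 - m^2 + 2*m - 7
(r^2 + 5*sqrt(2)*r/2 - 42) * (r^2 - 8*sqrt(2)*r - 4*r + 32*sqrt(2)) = r^4 - 11*sqrt(2)*r^3/2 - 4*r^3 - 82*r^2 + 22*sqrt(2)*r^2 + 328*r + 336*sqrt(2)*r - 1344*sqrt(2)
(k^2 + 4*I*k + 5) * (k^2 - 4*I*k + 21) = k^4 + 42*k^2 + 64*I*k + 105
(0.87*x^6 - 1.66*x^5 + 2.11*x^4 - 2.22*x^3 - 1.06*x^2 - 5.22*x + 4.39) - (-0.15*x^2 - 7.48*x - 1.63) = 0.87*x^6 - 1.66*x^5 + 2.11*x^4 - 2.22*x^3 - 0.91*x^2 + 2.26*x + 6.02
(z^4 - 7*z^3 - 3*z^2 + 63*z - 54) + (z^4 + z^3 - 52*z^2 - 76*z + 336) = 2*z^4 - 6*z^3 - 55*z^2 - 13*z + 282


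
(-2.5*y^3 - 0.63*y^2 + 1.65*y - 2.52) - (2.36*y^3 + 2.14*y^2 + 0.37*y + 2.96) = -4.86*y^3 - 2.77*y^2 + 1.28*y - 5.48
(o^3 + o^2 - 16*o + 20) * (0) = 0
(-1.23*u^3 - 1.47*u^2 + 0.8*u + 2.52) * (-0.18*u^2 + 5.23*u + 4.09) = 0.2214*u^5 - 6.1683*u^4 - 12.8628*u^3 - 2.2819*u^2 + 16.4516*u + 10.3068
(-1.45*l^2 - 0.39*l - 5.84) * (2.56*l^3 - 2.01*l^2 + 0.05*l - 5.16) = -3.712*l^5 + 1.9161*l^4 - 14.239*l^3 + 19.2009*l^2 + 1.7204*l + 30.1344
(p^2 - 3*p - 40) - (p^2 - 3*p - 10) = -30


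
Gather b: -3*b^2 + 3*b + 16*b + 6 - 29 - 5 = -3*b^2 + 19*b - 28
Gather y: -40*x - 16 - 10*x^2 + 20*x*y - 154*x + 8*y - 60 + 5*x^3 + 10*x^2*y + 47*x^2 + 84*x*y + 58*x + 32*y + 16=5*x^3 + 37*x^2 - 136*x + y*(10*x^2 + 104*x + 40) - 60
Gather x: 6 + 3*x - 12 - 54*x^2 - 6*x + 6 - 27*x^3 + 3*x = -27*x^3 - 54*x^2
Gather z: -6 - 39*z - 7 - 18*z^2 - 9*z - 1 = -18*z^2 - 48*z - 14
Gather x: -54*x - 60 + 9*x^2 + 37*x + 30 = 9*x^2 - 17*x - 30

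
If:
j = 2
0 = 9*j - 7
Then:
No Solution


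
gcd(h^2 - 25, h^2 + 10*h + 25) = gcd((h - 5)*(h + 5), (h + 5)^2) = h + 5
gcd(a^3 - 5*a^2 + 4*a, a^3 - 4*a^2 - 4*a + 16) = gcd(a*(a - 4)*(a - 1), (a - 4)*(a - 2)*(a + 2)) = a - 4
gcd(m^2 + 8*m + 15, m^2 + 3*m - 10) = m + 5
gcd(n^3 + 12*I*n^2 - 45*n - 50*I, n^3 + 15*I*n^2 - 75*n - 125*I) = n^2 + 10*I*n - 25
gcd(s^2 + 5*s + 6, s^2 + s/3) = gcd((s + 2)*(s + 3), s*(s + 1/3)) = 1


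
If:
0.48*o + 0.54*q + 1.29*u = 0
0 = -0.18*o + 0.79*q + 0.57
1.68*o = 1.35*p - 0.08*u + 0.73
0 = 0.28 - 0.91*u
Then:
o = -0.01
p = -0.54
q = -0.72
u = 0.31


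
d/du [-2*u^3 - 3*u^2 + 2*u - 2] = -6*u^2 - 6*u + 2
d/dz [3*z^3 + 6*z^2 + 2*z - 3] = 9*z^2 + 12*z + 2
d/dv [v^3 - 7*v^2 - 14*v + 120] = 3*v^2 - 14*v - 14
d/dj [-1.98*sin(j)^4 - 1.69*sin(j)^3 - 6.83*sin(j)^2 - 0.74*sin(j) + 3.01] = (-19.6*sin(j) + 1.98*sin(3*j) + 2.535*cos(2*j) - 3.275)*cos(j)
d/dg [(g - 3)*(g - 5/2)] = 2*g - 11/2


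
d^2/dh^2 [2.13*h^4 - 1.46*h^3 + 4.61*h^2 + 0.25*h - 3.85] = 25.56*h^2 - 8.76*h + 9.22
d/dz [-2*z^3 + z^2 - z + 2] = -6*z^2 + 2*z - 1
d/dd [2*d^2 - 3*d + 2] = 4*d - 3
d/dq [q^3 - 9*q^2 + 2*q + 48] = 3*q^2 - 18*q + 2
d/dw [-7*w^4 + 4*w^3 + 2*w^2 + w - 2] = -28*w^3 + 12*w^2 + 4*w + 1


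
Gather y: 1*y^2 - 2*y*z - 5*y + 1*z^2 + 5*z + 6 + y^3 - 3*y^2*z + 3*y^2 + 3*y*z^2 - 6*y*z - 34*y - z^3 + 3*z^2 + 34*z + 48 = y^3 + y^2*(4 - 3*z) + y*(3*z^2 - 8*z - 39) - z^3 + 4*z^2 + 39*z + 54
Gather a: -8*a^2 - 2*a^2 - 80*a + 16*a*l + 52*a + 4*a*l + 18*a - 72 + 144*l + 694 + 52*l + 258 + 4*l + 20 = -10*a^2 + a*(20*l - 10) + 200*l + 900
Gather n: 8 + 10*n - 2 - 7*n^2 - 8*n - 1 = -7*n^2 + 2*n + 5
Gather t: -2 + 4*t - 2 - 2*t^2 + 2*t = -2*t^2 + 6*t - 4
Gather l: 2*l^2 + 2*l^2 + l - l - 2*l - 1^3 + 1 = 4*l^2 - 2*l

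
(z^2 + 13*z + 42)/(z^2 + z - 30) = (z + 7)/(z - 5)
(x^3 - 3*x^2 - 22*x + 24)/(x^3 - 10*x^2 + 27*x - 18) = (x + 4)/(x - 3)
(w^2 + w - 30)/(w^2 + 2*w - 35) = (w + 6)/(w + 7)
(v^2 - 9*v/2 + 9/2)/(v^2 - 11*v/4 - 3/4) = 2*(2*v - 3)/(4*v + 1)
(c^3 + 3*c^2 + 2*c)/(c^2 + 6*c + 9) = c*(c^2 + 3*c + 2)/(c^2 + 6*c + 9)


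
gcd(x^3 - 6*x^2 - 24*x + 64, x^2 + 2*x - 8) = x^2 + 2*x - 8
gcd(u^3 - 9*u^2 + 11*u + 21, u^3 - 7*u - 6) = u^2 - 2*u - 3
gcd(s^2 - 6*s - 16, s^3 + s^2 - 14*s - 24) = s + 2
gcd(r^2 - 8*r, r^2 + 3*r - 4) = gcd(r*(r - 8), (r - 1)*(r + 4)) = 1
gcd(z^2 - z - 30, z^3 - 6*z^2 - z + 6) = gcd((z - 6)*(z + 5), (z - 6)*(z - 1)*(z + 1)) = z - 6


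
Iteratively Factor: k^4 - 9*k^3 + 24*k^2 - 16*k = (k - 4)*(k^3 - 5*k^2 + 4*k) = k*(k - 4)*(k^2 - 5*k + 4) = k*(k - 4)*(k - 1)*(k - 4)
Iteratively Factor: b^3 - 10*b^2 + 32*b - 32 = (b - 4)*(b^2 - 6*b + 8) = (b - 4)*(b - 2)*(b - 4)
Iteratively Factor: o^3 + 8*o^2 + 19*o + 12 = (o + 3)*(o^2 + 5*o + 4) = (o + 1)*(o + 3)*(o + 4)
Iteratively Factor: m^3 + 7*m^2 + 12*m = (m)*(m^2 + 7*m + 12) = m*(m + 4)*(m + 3)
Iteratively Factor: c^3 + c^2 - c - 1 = (c + 1)*(c^2 - 1) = (c + 1)^2*(c - 1)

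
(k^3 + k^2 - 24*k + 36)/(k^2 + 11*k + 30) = (k^2 - 5*k + 6)/(k + 5)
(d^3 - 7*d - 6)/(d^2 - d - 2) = (d^2 - d - 6)/(d - 2)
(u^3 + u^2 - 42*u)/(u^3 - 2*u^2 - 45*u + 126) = u/(u - 3)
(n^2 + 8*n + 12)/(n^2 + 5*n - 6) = (n + 2)/(n - 1)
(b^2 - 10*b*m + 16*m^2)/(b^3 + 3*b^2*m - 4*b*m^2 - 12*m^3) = (b - 8*m)/(b^2 + 5*b*m + 6*m^2)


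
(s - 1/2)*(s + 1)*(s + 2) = s^3 + 5*s^2/2 + s/2 - 1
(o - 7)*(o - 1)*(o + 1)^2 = o^4 - 6*o^3 - 8*o^2 + 6*o + 7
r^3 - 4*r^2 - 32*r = r*(r - 8)*(r + 4)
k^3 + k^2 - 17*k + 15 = (k - 3)*(k - 1)*(k + 5)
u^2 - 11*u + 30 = (u - 6)*(u - 5)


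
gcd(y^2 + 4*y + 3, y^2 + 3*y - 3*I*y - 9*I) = y + 3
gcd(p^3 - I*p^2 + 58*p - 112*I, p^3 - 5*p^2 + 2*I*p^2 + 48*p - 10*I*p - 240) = p + 8*I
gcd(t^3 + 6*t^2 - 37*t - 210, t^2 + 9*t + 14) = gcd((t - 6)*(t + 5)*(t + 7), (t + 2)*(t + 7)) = t + 7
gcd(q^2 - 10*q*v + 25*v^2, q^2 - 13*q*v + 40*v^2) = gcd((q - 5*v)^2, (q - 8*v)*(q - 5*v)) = q - 5*v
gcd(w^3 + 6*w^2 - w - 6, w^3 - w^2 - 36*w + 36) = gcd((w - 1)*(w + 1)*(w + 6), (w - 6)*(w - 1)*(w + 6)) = w^2 + 5*w - 6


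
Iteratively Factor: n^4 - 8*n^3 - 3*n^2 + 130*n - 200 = (n - 5)*(n^3 - 3*n^2 - 18*n + 40) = (n - 5)*(n + 4)*(n^2 - 7*n + 10) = (n - 5)*(n - 2)*(n + 4)*(n - 5)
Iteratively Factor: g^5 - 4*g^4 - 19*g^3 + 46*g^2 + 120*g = (g + 3)*(g^4 - 7*g^3 + 2*g^2 + 40*g) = (g - 5)*(g + 3)*(g^3 - 2*g^2 - 8*g) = g*(g - 5)*(g + 3)*(g^2 - 2*g - 8) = g*(g - 5)*(g - 4)*(g + 3)*(g + 2)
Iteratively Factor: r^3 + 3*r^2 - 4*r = (r + 4)*(r^2 - r) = r*(r + 4)*(r - 1)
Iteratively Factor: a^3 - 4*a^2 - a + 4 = (a - 1)*(a^2 - 3*a - 4) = (a - 1)*(a + 1)*(a - 4)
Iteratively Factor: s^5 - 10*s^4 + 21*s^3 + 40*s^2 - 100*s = (s)*(s^4 - 10*s^3 + 21*s^2 + 40*s - 100) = s*(s - 2)*(s^3 - 8*s^2 + 5*s + 50) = s*(s - 5)*(s - 2)*(s^2 - 3*s - 10) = s*(s - 5)*(s - 2)*(s + 2)*(s - 5)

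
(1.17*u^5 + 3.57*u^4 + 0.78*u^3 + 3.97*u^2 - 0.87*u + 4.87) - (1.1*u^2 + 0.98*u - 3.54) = 1.17*u^5 + 3.57*u^4 + 0.78*u^3 + 2.87*u^2 - 1.85*u + 8.41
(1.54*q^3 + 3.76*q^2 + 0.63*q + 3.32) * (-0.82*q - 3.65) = -1.2628*q^4 - 8.7042*q^3 - 14.2406*q^2 - 5.0219*q - 12.118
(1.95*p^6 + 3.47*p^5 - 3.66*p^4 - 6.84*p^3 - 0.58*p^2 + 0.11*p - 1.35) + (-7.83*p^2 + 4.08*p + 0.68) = 1.95*p^6 + 3.47*p^5 - 3.66*p^4 - 6.84*p^3 - 8.41*p^2 + 4.19*p - 0.67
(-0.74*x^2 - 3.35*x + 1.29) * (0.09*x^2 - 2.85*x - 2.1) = -0.0666*x^4 + 1.8075*x^3 + 11.2176*x^2 + 3.3585*x - 2.709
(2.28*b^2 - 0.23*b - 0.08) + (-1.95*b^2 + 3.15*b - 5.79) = 0.33*b^2 + 2.92*b - 5.87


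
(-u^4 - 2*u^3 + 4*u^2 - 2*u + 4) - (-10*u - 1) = -u^4 - 2*u^3 + 4*u^2 + 8*u + 5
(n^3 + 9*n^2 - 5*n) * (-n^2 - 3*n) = -n^5 - 12*n^4 - 22*n^3 + 15*n^2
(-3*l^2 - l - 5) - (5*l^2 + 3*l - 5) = -8*l^2 - 4*l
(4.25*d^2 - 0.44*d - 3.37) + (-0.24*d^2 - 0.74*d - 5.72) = 4.01*d^2 - 1.18*d - 9.09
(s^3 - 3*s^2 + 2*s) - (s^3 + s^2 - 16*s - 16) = -4*s^2 + 18*s + 16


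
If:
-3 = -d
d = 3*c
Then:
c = 1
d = 3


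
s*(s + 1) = s^2 + s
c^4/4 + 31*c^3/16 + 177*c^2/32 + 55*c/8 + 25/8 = (c/2 + 1)^2*(c + 5/4)*(c + 5/2)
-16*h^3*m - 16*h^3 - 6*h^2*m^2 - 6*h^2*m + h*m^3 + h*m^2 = (-8*h + m)*(2*h + m)*(h*m + h)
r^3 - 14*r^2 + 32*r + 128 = (r - 8)^2*(r + 2)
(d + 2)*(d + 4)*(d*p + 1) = d^3*p + 6*d^2*p + d^2 + 8*d*p + 6*d + 8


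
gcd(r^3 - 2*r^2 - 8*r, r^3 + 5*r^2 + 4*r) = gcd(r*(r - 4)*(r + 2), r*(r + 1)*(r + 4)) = r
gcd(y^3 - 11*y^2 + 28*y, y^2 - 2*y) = y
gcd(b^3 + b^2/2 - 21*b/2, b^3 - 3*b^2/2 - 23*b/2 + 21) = b^2 + b/2 - 21/2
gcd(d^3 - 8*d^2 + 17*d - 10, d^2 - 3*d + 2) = d^2 - 3*d + 2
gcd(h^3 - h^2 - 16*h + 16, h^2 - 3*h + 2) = h - 1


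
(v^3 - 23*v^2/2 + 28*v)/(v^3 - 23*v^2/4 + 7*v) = 2*(2*v^2 - 23*v + 56)/(4*v^2 - 23*v + 28)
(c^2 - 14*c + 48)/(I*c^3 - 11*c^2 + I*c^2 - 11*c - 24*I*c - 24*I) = I*(-c^2 + 14*c - 48)/(c^3 + c^2*(1 + 11*I) + c*(-24 + 11*I) - 24)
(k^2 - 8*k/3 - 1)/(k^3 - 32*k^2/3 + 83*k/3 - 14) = (3*k + 1)/(3*k^2 - 23*k + 14)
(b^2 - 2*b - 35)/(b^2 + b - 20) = (b - 7)/(b - 4)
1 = 1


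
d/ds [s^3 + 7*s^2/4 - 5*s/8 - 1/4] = 3*s^2 + 7*s/2 - 5/8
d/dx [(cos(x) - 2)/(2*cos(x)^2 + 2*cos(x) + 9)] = (-8*cos(x) + cos(2*x) - 12)*sin(x)/(2*cos(x) + cos(2*x) + 10)^2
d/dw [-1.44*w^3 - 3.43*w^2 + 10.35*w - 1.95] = -4.32*w^2 - 6.86*w + 10.35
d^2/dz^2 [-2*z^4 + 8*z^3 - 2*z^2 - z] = -24*z^2 + 48*z - 4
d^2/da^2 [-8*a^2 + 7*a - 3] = -16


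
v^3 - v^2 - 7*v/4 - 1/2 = (v - 2)*(v + 1/2)^2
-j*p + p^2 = p*(-j + p)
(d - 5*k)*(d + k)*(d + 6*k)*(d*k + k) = d^4*k + 2*d^3*k^2 + d^3*k - 29*d^2*k^3 + 2*d^2*k^2 - 30*d*k^4 - 29*d*k^3 - 30*k^4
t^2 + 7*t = t*(t + 7)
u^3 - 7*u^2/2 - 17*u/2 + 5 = (u - 5)*(u - 1/2)*(u + 2)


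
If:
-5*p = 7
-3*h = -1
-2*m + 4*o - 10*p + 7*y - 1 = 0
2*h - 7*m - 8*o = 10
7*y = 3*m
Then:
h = 1/3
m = 10/3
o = -49/12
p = -7/5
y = 10/7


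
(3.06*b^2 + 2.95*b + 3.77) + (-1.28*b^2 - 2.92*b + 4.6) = 1.78*b^2 + 0.0300000000000002*b + 8.37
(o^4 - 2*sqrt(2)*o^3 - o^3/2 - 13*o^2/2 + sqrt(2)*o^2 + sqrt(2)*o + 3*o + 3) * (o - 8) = o^5 - 17*o^4/2 - 2*sqrt(2)*o^4 - 5*o^3/2 + 17*sqrt(2)*o^3 - 7*sqrt(2)*o^2 + 55*o^2 - 21*o - 8*sqrt(2)*o - 24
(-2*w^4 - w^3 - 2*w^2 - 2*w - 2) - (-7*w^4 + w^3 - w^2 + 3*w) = 5*w^4 - 2*w^3 - w^2 - 5*w - 2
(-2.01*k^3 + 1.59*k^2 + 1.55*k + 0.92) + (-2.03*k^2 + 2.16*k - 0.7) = -2.01*k^3 - 0.44*k^2 + 3.71*k + 0.22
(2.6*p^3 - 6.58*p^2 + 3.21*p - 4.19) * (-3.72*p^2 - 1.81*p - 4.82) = -9.672*p^5 + 19.7716*p^4 - 12.5634*p^3 + 41.4923*p^2 - 7.8883*p + 20.1958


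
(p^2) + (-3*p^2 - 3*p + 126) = -2*p^2 - 3*p + 126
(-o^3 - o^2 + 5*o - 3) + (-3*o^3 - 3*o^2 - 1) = -4*o^3 - 4*o^2 + 5*o - 4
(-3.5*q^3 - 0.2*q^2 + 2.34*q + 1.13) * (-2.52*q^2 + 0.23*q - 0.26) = 8.82*q^5 - 0.301*q^4 - 5.0328*q^3 - 2.2574*q^2 - 0.3485*q - 0.2938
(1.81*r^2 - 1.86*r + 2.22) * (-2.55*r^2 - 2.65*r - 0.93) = -4.6155*r^4 - 0.0534999999999997*r^3 - 2.4153*r^2 - 4.1532*r - 2.0646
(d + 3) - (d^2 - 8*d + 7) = -d^2 + 9*d - 4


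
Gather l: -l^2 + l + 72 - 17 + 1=-l^2 + l + 56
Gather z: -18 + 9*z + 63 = 9*z + 45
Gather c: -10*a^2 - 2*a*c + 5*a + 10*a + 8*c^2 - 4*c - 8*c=-10*a^2 + 15*a + 8*c^2 + c*(-2*a - 12)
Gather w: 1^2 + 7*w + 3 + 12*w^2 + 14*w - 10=12*w^2 + 21*w - 6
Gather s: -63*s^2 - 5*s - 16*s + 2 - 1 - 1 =-63*s^2 - 21*s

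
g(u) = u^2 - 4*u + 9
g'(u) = 2*u - 4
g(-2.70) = 27.09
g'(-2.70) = -9.40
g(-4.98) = 53.72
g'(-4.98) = -13.96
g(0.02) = 8.92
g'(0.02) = -3.96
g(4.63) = 11.92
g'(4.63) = 5.26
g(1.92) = 5.01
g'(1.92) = -0.16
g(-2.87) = 28.72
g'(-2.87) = -9.74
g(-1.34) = 16.16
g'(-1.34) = -6.68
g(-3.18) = 31.83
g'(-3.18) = -10.36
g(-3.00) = 30.00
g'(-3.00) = -10.00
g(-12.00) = 201.00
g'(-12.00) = -28.00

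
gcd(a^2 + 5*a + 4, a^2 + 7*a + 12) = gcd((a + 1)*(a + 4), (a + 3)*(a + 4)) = a + 4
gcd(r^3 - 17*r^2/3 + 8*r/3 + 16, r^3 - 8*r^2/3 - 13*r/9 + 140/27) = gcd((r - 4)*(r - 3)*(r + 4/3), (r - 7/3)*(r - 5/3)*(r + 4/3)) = r + 4/3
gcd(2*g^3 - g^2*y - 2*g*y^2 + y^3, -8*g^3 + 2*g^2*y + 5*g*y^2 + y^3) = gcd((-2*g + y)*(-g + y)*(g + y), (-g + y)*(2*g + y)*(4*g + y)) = -g + y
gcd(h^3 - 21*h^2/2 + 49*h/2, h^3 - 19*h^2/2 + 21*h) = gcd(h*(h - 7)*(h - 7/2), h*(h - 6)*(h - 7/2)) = h^2 - 7*h/2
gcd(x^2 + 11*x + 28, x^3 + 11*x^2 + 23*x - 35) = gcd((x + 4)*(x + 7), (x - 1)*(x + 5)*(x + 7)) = x + 7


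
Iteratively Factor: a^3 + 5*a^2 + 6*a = (a)*(a^2 + 5*a + 6) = a*(a + 3)*(a + 2)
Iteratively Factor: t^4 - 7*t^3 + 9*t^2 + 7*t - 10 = (t - 5)*(t^3 - 2*t^2 - t + 2) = (t - 5)*(t + 1)*(t^2 - 3*t + 2) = (t - 5)*(t - 2)*(t + 1)*(t - 1)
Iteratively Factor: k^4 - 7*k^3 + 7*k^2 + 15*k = (k - 5)*(k^3 - 2*k^2 - 3*k) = (k - 5)*(k + 1)*(k^2 - 3*k) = (k - 5)*(k - 3)*(k + 1)*(k)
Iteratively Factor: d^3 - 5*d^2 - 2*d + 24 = (d - 3)*(d^2 - 2*d - 8) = (d - 4)*(d - 3)*(d + 2)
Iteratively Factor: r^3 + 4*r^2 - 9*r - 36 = (r + 3)*(r^2 + r - 12) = (r + 3)*(r + 4)*(r - 3)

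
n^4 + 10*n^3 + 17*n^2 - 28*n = n*(n - 1)*(n + 4)*(n + 7)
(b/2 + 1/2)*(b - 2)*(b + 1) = b^3/2 - 3*b/2 - 1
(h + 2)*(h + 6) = h^2 + 8*h + 12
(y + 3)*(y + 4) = y^2 + 7*y + 12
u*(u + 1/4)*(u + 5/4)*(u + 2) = u^4 + 7*u^3/2 + 53*u^2/16 + 5*u/8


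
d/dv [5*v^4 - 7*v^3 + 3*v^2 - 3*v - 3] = 20*v^3 - 21*v^2 + 6*v - 3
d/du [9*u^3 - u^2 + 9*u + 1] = 27*u^2 - 2*u + 9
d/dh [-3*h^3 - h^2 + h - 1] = -9*h^2 - 2*h + 1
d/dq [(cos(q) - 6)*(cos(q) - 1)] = (7 - 2*cos(q))*sin(q)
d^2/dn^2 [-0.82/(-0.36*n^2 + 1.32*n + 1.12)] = (0.212544*n^2 - 0.779328*n - 0.82*(0.72*n - 1.32)*(1.44*n - 2.64) - 0.661248)/(-0.36*n^2 + 1.32*n + 1.12)^3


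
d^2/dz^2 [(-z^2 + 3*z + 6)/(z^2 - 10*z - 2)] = 2*(-7*z^3 + 12*z^2 - 162*z + 548)/(z^6 - 30*z^5 + 294*z^4 - 880*z^3 - 588*z^2 - 120*z - 8)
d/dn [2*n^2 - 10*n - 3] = 4*n - 10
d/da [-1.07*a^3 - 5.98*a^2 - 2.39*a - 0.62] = -3.21*a^2 - 11.96*a - 2.39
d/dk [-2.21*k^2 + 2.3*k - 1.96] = 2.3 - 4.42*k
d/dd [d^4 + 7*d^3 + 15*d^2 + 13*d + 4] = 4*d^3 + 21*d^2 + 30*d + 13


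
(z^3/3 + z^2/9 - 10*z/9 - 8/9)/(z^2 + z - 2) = (3*z^3 + z^2 - 10*z - 8)/(9*(z^2 + z - 2))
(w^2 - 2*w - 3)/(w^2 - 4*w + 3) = (w + 1)/(w - 1)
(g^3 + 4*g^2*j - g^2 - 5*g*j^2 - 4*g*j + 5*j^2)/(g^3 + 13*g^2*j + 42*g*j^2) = (g^3 + 4*g^2*j - g^2 - 5*g*j^2 - 4*g*j + 5*j^2)/(g*(g^2 + 13*g*j + 42*j^2))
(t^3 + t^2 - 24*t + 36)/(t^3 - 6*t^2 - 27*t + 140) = (t^3 + t^2 - 24*t + 36)/(t^3 - 6*t^2 - 27*t + 140)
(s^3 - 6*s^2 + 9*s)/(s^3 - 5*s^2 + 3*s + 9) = s/(s + 1)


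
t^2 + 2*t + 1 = (t + 1)^2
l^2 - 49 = (l - 7)*(l + 7)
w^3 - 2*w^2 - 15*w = w*(w - 5)*(w + 3)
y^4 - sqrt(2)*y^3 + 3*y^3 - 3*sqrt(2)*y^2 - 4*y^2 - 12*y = y*(y + 3)*(y - 2*sqrt(2))*(y + sqrt(2))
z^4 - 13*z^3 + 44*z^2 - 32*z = z*(z - 8)*(z - 4)*(z - 1)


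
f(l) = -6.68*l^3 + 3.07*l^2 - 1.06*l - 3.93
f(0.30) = -4.15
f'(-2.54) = -145.95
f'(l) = -20.04*l^2 + 6.14*l - 1.06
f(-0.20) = -3.54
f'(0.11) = -0.63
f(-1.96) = 60.24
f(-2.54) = 128.03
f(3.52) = -260.97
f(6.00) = -1342.65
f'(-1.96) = -90.08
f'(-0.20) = -3.09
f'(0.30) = -1.02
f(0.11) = -4.02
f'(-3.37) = -249.34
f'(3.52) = -227.75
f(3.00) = -159.84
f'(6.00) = -685.66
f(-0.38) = -2.72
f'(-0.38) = -6.29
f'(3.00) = -163.00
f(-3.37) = 290.17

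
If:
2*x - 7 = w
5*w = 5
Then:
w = 1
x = 4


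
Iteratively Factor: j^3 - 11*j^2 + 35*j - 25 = (j - 1)*(j^2 - 10*j + 25) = (j - 5)*(j - 1)*(j - 5)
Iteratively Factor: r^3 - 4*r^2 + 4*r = (r - 2)*(r^2 - 2*r) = r*(r - 2)*(r - 2)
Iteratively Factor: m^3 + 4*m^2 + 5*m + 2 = (m + 2)*(m^2 + 2*m + 1) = (m + 1)*(m + 2)*(m + 1)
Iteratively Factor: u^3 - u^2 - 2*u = (u - 2)*(u^2 + u) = (u - 2)*(u + 1)*(u)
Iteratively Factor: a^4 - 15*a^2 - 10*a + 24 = (a + 2)*(a^3 - 2*a^2 - 11*a + 12) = (a + 2)*(a + 3)*(a^2 - 5*a + 4) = (a - 1)*(a + 2)*(a + 3)*(a - 4)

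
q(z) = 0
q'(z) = 0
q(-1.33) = 0.00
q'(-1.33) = 0.00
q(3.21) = 0.00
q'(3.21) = 0.00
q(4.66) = 0.00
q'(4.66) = 0.00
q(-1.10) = 0.00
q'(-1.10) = 0.00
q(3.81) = 0.00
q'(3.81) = 0.00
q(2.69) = 0.00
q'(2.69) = 0.00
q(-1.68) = 0.00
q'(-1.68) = 0.00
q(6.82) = 0.00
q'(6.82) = 0.00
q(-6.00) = 0.00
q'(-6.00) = 0.00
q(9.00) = 0.00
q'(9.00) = 0.00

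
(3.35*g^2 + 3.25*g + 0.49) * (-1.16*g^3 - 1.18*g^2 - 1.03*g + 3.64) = -3.886*g^5 - 7.723*g^4 - 7.8539*g^3 + 8.2683*g^2 + 11.3253*g + 1.7836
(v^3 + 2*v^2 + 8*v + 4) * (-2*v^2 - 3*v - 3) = -2*v^5 - 7*v^4 - 25*v^3 - 38*v^2 - 36*v - 12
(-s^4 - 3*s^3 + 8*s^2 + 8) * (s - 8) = -s^5 + 5*s^4 + 32*s^3 - 64*s^2 + 8*s - 64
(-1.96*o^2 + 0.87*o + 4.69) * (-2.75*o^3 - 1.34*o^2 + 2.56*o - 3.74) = 5.39*o^5 + 0.2339*o^4 - 19.0809*o^3 + 3.273*o^2 + 8.7526*o - 17.5406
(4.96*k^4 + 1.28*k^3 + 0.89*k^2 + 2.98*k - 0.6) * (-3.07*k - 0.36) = -15.2272*k^5 - 5.7152*k^4 - 3.1931*k^3 - 9.469*k^2 + 0.7692*k + 0.216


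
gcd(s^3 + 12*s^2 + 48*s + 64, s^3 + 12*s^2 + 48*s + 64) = s^3 + 12*s^2 + 48*s + 64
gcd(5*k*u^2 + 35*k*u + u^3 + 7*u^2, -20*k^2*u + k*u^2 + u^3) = 5*k*u + u^2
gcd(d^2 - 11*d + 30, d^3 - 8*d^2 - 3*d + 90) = d^2 - 11*d + 30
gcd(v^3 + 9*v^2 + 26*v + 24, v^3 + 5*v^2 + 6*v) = v^2 + 5*v + 6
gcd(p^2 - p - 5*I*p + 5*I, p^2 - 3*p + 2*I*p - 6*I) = 1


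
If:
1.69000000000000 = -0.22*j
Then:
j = -7.68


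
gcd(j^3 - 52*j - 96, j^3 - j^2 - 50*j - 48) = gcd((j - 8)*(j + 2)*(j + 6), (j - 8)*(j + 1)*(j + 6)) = j^2 - 2*j - 48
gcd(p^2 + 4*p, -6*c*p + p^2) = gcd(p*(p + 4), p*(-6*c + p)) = p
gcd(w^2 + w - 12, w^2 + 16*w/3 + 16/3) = w + 4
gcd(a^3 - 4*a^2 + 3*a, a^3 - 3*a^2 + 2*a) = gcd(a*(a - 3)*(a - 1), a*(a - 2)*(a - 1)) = a^2 - a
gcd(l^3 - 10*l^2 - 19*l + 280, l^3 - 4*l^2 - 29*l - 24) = l - 8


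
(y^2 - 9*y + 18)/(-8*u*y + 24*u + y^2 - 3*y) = (y - 6)/(-8*u + y)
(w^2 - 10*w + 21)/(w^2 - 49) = (w - 3)/(w + 7)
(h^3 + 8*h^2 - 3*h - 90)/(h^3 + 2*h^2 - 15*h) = (h + 6)/h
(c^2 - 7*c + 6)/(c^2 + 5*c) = (c^2 - 7*c + 6)/(c*(c + 5))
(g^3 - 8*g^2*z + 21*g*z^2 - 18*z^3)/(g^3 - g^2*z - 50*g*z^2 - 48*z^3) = (-g^3 + 8*g^2*z - 21*g*z^2 + 18*z^3)/(-g^3 + g^2*z + 50*g*z^2 + 48*z^3)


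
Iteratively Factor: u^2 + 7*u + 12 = (u + 3)*(u + 4)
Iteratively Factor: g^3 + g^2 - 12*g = (g)*(g^2 + g - 12) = g*(g + 4)*(g - 3)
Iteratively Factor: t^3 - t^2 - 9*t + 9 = (t - 3)*(t^2 + 2*t - 3) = (t - 3)*(t - 1)*(t + 3)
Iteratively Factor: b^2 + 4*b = (b + 4)*(b)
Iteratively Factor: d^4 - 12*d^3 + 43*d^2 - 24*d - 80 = (d + 1)*(d^3 - 13*d^2 + 56*d - 80) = (d - 5)*(d + 1)*(d^2 - 8*d + 16) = (d - 5)*(d - 4)*(d + 1)*(d - 4)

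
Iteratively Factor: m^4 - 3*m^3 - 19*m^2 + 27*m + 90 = (m - 3)*(m^3 - 19*m - 30) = (m - 3)*(m + 2)*(m^2 - 2*m - 15) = (m - 3)*(m + 2)*(m + 3)*(m - 5)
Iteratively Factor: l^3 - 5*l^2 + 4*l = (l)*(l^2 - 5*l + 4) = l*(l - 4)*(l - 1)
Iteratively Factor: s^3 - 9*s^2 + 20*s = (s - 4)*(s^2 - 5*s) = s*(s - 4)*(s - 5)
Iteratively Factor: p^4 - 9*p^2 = (p)*(p^3 - 9*p) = p*(p + 3)*(p^2 - 3*p) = p^2*(p + 3)*(p - 3)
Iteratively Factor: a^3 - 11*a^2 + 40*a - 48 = (a - 4)*(a^2 - 7*a + 12) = (a - 4)^2*(a - 3)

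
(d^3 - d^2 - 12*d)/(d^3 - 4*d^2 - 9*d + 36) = d/(d - 3)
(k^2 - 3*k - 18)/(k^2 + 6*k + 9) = (k - 6)/(k + 3)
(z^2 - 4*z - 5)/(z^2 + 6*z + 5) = (z - 5)/(z + 5)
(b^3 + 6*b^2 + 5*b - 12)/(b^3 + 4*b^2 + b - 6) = (b + 4)/(b + 2)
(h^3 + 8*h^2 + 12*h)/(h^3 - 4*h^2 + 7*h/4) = 4*(h^2 + 8*h + 12)/(4*h^2 - 16*h + 7)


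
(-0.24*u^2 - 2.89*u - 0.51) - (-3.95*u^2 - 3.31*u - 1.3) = 3.71*u^2 + 0.42*u + 0.79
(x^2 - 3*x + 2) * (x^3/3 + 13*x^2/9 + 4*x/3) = x^5/3 + 4*x^4/9 - 7*x^3/3 - 10*x^2/9 + 8*x/3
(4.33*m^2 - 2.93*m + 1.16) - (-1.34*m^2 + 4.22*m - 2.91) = 5.67*m^2 - 7.15*m + 4.07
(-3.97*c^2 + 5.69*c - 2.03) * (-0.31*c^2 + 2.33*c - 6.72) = 1.2307*c^4 - 11.014*c^3 + 40.5654*c^2 - 42.9667*c + 13.6416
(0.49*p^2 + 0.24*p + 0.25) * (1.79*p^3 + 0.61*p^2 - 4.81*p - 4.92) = 0.8771*p^5 + 0.7285*p^4 - 1.763*p^3 - 3.4127*p^2 - 2.3833*p - 1.23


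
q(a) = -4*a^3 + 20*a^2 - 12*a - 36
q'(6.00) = -204.00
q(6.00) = -252.00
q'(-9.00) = -1344.00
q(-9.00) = 4608.00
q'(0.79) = 12.11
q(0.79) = -34.97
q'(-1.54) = -102.06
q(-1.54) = 44.52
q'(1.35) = 20.13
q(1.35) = -25.59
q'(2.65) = 9.73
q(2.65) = -1.79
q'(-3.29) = -273.49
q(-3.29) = 362.41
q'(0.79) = 12.11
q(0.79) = -34.97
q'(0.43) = 2.98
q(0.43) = -37.78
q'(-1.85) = -127.07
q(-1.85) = 79.98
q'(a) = -12*a^2 + 40*a - 12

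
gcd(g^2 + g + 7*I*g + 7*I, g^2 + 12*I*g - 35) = g + 7*I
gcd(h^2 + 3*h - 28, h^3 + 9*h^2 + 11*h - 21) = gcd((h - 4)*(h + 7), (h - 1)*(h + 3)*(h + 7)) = h + 7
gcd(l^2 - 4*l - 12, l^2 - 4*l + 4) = 1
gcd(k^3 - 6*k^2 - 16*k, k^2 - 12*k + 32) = k - 8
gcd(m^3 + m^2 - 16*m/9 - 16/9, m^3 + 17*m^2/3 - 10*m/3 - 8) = m^2 - m/3 - 4/3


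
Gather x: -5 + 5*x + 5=5*x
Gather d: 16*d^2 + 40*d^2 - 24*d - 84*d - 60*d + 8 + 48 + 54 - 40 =56*d^2 - 168*d + 70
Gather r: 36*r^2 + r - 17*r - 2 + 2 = 36*r^2 - 16*r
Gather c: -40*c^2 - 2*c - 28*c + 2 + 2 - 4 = -40*c^2 - 30*c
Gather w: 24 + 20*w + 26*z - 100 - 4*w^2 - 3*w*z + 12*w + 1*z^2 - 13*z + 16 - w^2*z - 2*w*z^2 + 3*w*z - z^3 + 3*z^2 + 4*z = w^2*(-z - 4) + w*(32 - 2*z^2) - z^3 + 4*z^2 + 17*z - 60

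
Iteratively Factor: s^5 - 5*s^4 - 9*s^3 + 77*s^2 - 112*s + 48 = (s - 1)*(s^4 - 4*s^3 - 13*s^2 + 64*s - 48) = (s - 1)*(s + 4)*(s^3 - 8*s^2 + 19*s - 12) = (s - 3)*(s - 1)*(s + 4)*(s^2 - 5*s + 4) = (s - 4)*(s - 3)*(s - 1)*(s + 4)*(s - 1)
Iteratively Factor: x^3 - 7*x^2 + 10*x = (x - 2)*(x^2 - 5*x) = (x - 5)*(x - 2)*(x)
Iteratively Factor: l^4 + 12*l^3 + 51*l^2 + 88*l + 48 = (l + 4)*(l^3 + 8*l^2 + 19*l + 12) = (l + 1)*(l + 4)*(l^2 + 7*l + 12) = (l + 1)*(l + 4)^2*(l + 3)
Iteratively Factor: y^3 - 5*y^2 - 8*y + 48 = (y + 3)*(y^2 - 8*y + 16) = (y - 4)*(y + 3)*(y - 4)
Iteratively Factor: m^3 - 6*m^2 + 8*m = (m)*(m^2 - 6*m + 8) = m*(m - 2)*(m - 4)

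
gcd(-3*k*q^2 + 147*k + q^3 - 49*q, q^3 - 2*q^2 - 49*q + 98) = q^2 - 49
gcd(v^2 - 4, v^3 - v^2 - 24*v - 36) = v + 2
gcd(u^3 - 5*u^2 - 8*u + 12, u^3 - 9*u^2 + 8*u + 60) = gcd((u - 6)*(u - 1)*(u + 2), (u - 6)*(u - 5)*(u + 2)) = u^2 - 4*u - 12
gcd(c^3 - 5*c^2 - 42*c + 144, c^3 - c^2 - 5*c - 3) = c - 3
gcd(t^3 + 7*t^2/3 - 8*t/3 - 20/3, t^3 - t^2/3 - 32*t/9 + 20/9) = t^2 + t/3 - 10/3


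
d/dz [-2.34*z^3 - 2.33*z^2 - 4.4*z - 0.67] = -7.02*z^2 - 4.66*z - 4.4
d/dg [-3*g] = -3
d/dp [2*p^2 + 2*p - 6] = 4*p + 2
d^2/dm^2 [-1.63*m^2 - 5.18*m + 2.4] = -3.26000000000000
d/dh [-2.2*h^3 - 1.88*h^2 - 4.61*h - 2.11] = -6.6*h^2 - 3.76*h - 4.61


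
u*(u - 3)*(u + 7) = u^3 + 4*u^2 - 21*u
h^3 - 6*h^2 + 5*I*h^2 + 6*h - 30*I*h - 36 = (h - 6)*(h - I)*(h + 6*I)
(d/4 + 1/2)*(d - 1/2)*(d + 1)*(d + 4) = d^4/4 + 13*d^3/8 + 21*d^2/8 + d/4 - 1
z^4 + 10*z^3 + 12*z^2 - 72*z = z*(z - 2)*(z + 6)^2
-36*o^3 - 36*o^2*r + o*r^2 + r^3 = (-6*o + r)*(o + r)*(6*o + r)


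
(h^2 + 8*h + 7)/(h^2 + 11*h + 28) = (h + 1)/(h + 4)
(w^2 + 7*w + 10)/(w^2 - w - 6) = (w + 5)/(w - 3)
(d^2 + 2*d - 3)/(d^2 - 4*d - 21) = (d - 1)/(d - 7)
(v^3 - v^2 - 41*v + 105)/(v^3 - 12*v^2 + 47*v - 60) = (v + 7)/(v - 4)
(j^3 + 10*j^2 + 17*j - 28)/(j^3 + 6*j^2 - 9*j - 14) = (j^2 + 3*j - 4)/(j^2 - j - 2)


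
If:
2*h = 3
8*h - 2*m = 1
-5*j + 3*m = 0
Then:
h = 3/2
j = 33/10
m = 11/2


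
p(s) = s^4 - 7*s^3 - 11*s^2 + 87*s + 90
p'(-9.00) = -4332.00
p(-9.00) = 10080.00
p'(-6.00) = -1401.00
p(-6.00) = 1980.00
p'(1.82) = 1.51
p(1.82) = 180.68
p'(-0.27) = 91.33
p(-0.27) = 65.85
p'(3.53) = -76.39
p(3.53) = 107.41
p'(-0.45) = 92.28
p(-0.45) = 49.30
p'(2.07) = -13.04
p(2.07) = 179.23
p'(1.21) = 36.72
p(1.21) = 168.91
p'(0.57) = 68.38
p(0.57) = 134.83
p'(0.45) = 73.21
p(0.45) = 126.33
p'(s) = 4*s^3 - 21*s^2 - 22*s + 87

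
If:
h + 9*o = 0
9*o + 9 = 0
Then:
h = 9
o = -1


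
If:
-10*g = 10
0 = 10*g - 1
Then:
No Solution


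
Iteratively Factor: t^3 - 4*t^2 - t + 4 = (t - 1)*(t^2 - 3*t - 4) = (t - 1)*(t + 1)*(t - 4)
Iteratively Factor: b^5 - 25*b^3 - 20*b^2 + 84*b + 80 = (b + 2)*(b^4 - 2*b^3 - 21*b^2 + 22*b + 40) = (b + 1)*(b + 2)*(b^3 - 3*b^2 - 18*b + 40) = (b - 5)*(b + 1)*(b + 2)*(b^2 + 2*b - 8) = (b - 5)*(b + 1)*(b + 2)*(b + 4)*(b - 2)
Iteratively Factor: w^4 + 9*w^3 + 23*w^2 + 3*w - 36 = (w + 4)*(w^3 + 5*w^2 + 3*w - 9) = (w + 3)*(w + 4)*(w^2 + 2*w - 3) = (w - 1)*(w + 3)*(w + 4)*(w + 3)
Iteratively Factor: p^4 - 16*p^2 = (p - 4)*(p^3 + 4*p^2) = p*(p - 4)*(p^2 + 4*p) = p^2*(p - 4)*(p + 4)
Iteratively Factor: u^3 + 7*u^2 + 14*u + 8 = (u + 1)*(u^2 + 6*u + 8) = (u + 1)*(u + 2)*(u + 4)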